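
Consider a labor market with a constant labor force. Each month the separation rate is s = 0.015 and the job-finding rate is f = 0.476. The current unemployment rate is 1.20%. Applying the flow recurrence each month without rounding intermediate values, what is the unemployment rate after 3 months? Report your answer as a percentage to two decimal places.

With a fixed labor force, u_{t+1} = u_t + s·(1−u_t) − f·u_t = u_t·(1−s−f) + s.
Here 1−s−f = 0.509 and s = 0.015.
u_1 = 0.012000 × 0.509 + 0.015 = 0.021108.
u_2 = 0.021108 × 0.509 + 0.015 = 0.025744.
u_3 = 0.025744 × 0.509 + 0.015 = 0.028104.

Unemployment rate after three months ≈ 2.81%.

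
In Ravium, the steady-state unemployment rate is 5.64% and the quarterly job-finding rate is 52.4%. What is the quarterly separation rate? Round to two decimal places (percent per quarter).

Separation rate ≈ 3.13% per quarter.

From u* = s/(s+f): s = u·f/(1−u).
s = 0.0564 × 52.4 / (1 − 0.0564) = 2.9554 / 0.9436 ≈ 3.13% per quarter.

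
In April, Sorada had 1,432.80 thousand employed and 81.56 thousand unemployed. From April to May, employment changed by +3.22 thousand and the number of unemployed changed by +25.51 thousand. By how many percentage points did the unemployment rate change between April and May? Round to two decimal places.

April: labor force = 1,432.80 + 81.56 = 1,514.36; u = 81.56/1,514.36 = 5.39%.
May: labor force = 1,436.02 + 107.07 = 1,543.09; u = 107.07/1,543.09 = 6.94%.
Change = 6.94% − 5.39% = +1.55 pp.

The unemployment rate changed by +1.55 percentage points.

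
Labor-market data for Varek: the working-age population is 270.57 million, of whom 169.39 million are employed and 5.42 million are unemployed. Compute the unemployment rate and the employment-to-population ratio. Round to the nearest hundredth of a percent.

Labor force = employed + unemployed = 169.39 + 5.42 = 174.81 million.
Unemployment rate = 5.42 / 174.81 = 3.10%.
Employment-population ratio = 169.39 / 270.57 = 62.60%.

Unemployment rate ≈ 3.10%; employment-population ratio ≈ 62.60%.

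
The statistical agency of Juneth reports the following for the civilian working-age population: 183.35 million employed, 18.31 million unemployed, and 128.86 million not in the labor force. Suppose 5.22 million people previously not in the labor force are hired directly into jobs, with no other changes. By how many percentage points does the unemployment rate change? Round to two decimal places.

Initially, labor force = 183.35 + 18.31 = 201.66 million, so u = 18.31/201.66 = 9.08%.
After the change, employed and labor force both rise by 5.22; unemployed unchanged → E = 188.57, U = 18.31, labor force = 206.88 million.
New unemployment rate = 18.31 / 206.88 = 8.85%.
Change = 8.85% − 9.08% = −0.23 percentage points.

The unemployment rate changes by −0.23 percentage points.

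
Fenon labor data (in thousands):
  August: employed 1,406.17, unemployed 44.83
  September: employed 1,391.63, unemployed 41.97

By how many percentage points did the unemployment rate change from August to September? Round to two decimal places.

August: labor force = 1,406.17 + 44.83 = 1,451.00; u = 44.83/1,451.00 = 3.09%.
September: labor force = 1,391.63 + 41.97 = 1,433.60; u = 41.97/1,433.60 = 2.93%.
Change = 2.93% − 3.09% = −0.16 pp.

The unemployment rate changed by −0.16 percentage points.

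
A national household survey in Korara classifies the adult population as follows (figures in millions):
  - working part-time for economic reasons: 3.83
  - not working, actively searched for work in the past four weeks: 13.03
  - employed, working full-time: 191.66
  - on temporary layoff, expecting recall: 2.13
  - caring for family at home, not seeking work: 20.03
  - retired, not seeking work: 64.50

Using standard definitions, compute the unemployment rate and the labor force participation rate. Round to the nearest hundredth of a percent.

Unemployment rate ≈ 7.20%; labor force participation rate ≈ 71.36%.

Employed = 3.83 + 191.66 = 195.49 million (anyone who worked, including part-time for economic reasons, counts as employed).
Unemployed = 13.03 + 2.13 = 15.16 million (jobless and actively searching, or on temporary layoff).
Labor force = 195.49 + 15.16 = 210.65 million.
Not in labor force = 20.03 + 64.50 = 84.53 million (those not working and not actively searching are outside the labor force).
Civilian working-age population = 210.65 + 84.53 = 295.18 million.
Unemployment rate = 15.16 / 210.65 = 7.20%.
Labor force participation rate = 210.65 / 295.18 = 71.36%.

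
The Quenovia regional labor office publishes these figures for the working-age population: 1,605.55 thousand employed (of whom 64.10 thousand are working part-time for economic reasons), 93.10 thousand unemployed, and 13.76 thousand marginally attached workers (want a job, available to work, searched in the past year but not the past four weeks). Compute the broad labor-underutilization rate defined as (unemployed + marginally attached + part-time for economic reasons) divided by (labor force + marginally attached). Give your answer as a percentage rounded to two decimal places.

Broad underutilization rate ≈ 9.98%.

Labor force = 1,605.55 + 93.10 = 1,698.65 thousand.
Numerator = 93.10 + 13.76 + 64.10 = 170.96 thousand.
Denominator = 1,698.65 + 13.76 = 1,712.41 thousand.
Broad rate = 170.96 / 1,712.41 = 9.98%.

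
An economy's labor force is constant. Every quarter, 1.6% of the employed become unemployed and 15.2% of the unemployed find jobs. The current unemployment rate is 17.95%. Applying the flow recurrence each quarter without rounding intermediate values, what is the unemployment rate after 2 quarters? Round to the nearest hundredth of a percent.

With a fixed labor force, u_{t+1} = u_t + s·(1−u_t) − f·u_t = u_t·(1−s−f) + s.
Here 1−s−f = 0.832 and s = 0.016.
u_1 = 0.179500 × 0.832 + 0.016 = 0.165344.
u_2 = 0.165344 × 0.832 + 0.016 = 0.153566.

Unemployment rate after two quarters ≈ 15.36%.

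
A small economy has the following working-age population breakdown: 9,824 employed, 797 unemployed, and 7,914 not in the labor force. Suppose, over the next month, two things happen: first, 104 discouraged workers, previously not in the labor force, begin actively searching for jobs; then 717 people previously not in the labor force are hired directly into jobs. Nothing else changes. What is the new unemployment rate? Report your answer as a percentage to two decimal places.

New unemployment rate ≈ 7.87%.

Initially, labor force = 9,824 + 797 = 10,621, so u = 797/10,621 = 7.50%.
After the first change, unemployed and labor force both rise by 104 → E = 9,824, U = 901, labor force = 10,725.
After the second change, employed and labor force both rise by 717; unemployed unchanged → E = 10,541, U = 901, labor force = 11,442.
New unemployment rate = 901 / 11,442 = 7.87%.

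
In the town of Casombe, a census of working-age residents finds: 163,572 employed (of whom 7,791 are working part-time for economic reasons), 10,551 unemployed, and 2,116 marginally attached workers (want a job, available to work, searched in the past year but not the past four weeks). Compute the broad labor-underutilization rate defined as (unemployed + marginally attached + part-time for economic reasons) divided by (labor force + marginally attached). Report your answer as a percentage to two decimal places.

Labor force = 163,572 + 10,551 = 174,123.
Numerator = 10,551 + 2,116 + 7,791 = 20,458.
Denominator = 174,123 + 2,116 = 176,239.
Broad rate = 20,458 / 176,239 = 11.61%.

Broad underutilization rate ≈ 11.61%.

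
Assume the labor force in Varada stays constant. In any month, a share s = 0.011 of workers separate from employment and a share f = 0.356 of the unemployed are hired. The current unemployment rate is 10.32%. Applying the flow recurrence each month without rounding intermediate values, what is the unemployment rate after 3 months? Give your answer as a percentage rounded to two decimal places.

Unemployment rate after three months ≈ 4.85%.

With a fixed labor force, u_{t+1} = u_t + s·(1−u_t) − f·u_t = u_t·(1−s−f) + s.
Here 1−s−f = 0.633 and s = 0.011.
u_1 = 0.103200 × 0.633 + 0.011 = 0.076326.
u_2 = 0.076326 × 0.633 + 0.011 = 0.059314.
u_3 = 0.059314 × 0.633 + 0.011 = 0.048546.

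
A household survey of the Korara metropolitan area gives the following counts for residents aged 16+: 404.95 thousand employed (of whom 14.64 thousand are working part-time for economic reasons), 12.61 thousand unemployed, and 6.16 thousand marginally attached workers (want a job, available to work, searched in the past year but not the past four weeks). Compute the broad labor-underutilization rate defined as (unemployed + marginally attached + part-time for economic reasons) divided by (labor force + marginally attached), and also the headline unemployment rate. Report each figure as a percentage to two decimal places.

Labor force = 404.95 + 12.61 = 417.56 thousand.
Numerator = 12.61 + 6.16 + 14.64 = 33.41 thousand.
Denominator = 417.56 + 6.16 = 423.72 thousand.
Broad rate = 33.41 / 423.72 = 7.88%.
Headline unemployment rate = 12.61 / 417.56 = 3.02%.

Broad underutilization rate ≈ 7.88%; headline unemployment rate ≈ 3.02%.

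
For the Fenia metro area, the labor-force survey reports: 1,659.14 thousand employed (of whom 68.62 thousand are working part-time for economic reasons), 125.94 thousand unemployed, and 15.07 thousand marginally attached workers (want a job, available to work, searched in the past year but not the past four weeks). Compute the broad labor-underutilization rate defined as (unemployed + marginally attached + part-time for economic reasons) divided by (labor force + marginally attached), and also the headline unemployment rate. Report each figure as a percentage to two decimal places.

Broad underutilization rate ≈ 11.65%; headline unemployment rate ≈ 7.06%.

Labor force = 1,659.14 + 125.94 = 1,785.08 thousand.
Numerator = 125.94 + 15.07 + 68.62 = 209.63 thousand.
Denominator = 1,785.08 + 15.07 = 1,800.15 thousand.
Broad rate = 209.63 / 1,800.15 = 11.65%.
Headline unemployment rate = 125.94 / 1,785.08 = 7.06%.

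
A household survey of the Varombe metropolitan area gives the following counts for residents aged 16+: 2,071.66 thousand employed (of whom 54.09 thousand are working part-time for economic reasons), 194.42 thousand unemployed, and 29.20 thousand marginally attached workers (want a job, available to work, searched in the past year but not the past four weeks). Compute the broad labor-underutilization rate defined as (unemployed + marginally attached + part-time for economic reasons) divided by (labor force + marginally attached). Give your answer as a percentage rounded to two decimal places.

Labor force = 2,071.66 + 194.42 = 2,266.08 thousand.
Numerator = 194.42 + 29.20 + 54.09 = 277.71 thousand.
Denominator = 2,266.08 + 29.20 = 2,295.28 thousand.
Broad rate = 277.71 / 2,295.28 = 12.10%.

Broad underutilization rate ≈ 12.10%.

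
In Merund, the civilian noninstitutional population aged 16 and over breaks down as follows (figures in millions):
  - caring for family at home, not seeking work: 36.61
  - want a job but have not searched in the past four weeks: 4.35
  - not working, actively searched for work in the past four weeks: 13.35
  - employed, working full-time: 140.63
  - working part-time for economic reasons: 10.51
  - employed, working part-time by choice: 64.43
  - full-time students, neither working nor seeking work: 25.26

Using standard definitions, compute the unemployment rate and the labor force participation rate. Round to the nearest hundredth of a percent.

Unemployment rate ≈ 5.83%; labor force participation rate ≈ 77.56%.

Employed = 140.63 + 10.51 + 64.43 = 215.57 million (anyone who worked, including part-time for economic reasons, counts as employed).
Unemployed = 13.35 million.
Labor force = 215.57 + 13.35 = 228.92 million.
Not in labor force = 36.61 + 4.35 + 25.26 = 66.22 million (those not working and not actively searching are outside the labor force — including those who want a job but have given up searching).
Civilian working-age population = 228.92 + 66.22 = 295.14 million.
Unemployment rate = 13.35 / 228.92 = 5.83%.
Labor force participation rate = 228.92 / 295.14 = 77.56%.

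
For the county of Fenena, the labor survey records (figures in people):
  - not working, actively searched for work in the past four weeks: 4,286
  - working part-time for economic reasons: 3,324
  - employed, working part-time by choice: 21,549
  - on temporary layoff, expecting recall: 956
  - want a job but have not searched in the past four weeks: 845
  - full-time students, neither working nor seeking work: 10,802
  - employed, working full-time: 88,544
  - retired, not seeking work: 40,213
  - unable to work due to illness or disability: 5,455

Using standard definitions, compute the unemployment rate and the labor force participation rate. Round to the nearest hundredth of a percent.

Unemployment rate ≈ 4.42%; labor force participation rate ≈ 67.43%.

Employed = 3,324 + 21,549 + 88,544 = 113,417 (anyone who worked, including part-time for economic reasons, counts as employed).
Unemployed = 4,286 + 956 = 5,242 (jobless and actively searching, or on temporary layoff).
Labor force = 113,417 + 5,242 = 118,659.
Not in labor force = 845 + 10,802 + 40,213 + 5,455 = 57,315 (those not working and not actively searching are outside the labor force — including those who want a job but have given up searching).
Civilian working-age population = 118,659 + 57,315 = 175,974.
Unemployment rate = 5,242 / 118,659 = 4.42%.
Labor force participation rate = 118,659 / 175,974 = 67.43%.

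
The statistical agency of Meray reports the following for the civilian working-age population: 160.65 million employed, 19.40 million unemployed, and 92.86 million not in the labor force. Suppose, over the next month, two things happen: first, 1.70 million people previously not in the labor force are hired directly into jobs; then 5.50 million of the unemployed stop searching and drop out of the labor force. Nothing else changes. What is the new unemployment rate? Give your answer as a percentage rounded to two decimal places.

New unemployment rate ≈ 7.89%.

Initially, labor force = 160.65 + 19.40 = 180.05 million, so u = 19.40/180.05 = 10.77%.
After the first change, employed and labor force both rise by 1.70; unemployed unchanged → E = 162.35, U = 19.40, labor force = 181.75 million.
After the second change, unemployed and labor force both fall by 5.50 → E = 162.35, U = 13.90, labor force = 176.25 million.
New unemployment rate = 13.90 / 176.25 = 7.89%.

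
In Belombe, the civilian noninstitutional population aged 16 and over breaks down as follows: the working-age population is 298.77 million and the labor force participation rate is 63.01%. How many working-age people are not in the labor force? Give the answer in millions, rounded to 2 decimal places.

About 110.52 million are not in the labor force.

Share not in the labor force = 1 − 0.6301 = 0.3699.
Not in labor force = 0.3699 × 298.77 ≈ 110.52 million.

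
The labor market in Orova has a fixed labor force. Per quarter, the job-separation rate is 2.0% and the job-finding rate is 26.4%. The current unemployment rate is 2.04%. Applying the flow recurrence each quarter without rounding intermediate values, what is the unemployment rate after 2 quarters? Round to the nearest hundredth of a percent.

With a fixed labor force, u_{t+1} = u_t + s·(1−u_t) − f·u_t = u_t·(1−s−f) + s.
Here 1−s−f = 0.716 and s = 0.020.
u_1 = 0.020400 × 0.716 + 0.020 = 0.034606.
u_2 = 0.034606 × 0.716 + 0.020 = 0.044778.

Unemployment rate after two quarters ≈ 4.48%.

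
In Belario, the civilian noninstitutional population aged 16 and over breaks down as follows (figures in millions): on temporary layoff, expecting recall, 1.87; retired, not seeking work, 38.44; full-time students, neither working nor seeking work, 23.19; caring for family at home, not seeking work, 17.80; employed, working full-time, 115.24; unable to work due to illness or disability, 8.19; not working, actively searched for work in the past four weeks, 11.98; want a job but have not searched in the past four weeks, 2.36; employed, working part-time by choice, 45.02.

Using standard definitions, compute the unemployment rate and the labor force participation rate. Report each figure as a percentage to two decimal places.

Unemployment rate ≈ 7.95%; labor force participation rate ≈ 65.93%.

Employed = 115.24 + 45.02 = 160.26 million.
Unemployed = 1.87 + 11.98 = 13.85 million (jobless and actively searching, or on temporary layoff).
Labor force = 160.26 + 13.85 = 174.11 million.
Not in labor force = 38.44 + 23.19 + 17.80 + 8.19 + 2.36 = 89.98 million (those not working and not actively searching are outside the labor force — including those who want a job but have given up searching).
Civilian working-age population = 174.11 + 89.98 = 264.09 million.
Unemployment rate = 13.85 / 174.11 = 7.95%.
Labor force participation rate = 174.11 / 264.09 = 65.93%.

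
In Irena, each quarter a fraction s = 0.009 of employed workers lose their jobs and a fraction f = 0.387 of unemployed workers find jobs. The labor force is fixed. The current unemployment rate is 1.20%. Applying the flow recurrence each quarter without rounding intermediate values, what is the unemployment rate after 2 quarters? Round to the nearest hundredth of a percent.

With a fixed labor force, u_{t+1} = u_t + s·(1−u_t) − f·u_t = u_t·(1−s−f) + s.
Here 1−s−f = 0.604 and s = 0.009.
u_1 = 0.012000 × 0.604 + 0.009 = 0.016248.
u_2 = 0.016248 × 0.604 + 0.009 = 0.018814.

Unemployment rate after two quarters ≈ 1.88%.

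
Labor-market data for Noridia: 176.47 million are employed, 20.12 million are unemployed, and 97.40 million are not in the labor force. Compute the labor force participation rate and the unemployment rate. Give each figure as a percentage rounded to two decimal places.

Labor force = employed + unemployed = 176.47 + 20.12 = 196.59 million.
Working-age population = 196.59 + 97.40 = 293.99 million.
Unemployment rate = 20.12 / 196.59 = 10.23%.
Labor force participation rate = 196.59 / 293.99 = 66.87%.

Labor force participation rate ≈ 66.87%; unemployment rate ≈ 10.23%.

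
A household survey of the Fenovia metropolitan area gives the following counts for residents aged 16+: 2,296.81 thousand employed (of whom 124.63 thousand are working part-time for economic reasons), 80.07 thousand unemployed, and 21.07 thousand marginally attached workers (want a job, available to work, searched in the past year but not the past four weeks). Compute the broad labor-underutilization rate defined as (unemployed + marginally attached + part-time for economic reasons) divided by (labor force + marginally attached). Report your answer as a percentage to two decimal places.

Broad underutilization rate ≈ 9.42%.

Labor force = 2,296.81 + 80.07 = 2,376.88 thousand.
Numerator = 80.07 + 21.07 + 124.63 = 225.77 thousand.
Denominator = 2,376.88 + 21.07 = 2,397.95 thousand.
Broad rate = 225.77 / 2,397.95 = 9.42%.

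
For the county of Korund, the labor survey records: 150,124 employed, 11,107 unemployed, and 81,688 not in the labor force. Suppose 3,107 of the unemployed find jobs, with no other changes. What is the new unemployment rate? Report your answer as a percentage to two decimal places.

New unemployment rate ≈ 4.96%.

Initially, labor force = 150,124 + 11,107 = 161,231, so u = 11,107/161,231 = 6.89%.
After the change, unemployed falls and employed rises by 3,107; labor force unchanged → E = 153,231, U = 8,000, labor force = 161,231.
New unemployment rate = 8,000 / 161,231 = 4.96%.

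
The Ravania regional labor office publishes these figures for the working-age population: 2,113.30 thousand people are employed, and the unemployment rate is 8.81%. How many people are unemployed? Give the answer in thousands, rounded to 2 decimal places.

About 204.17 thousand are unemployed.

Let U be the number unemployed. The labor force is E + U, and U/(E+U) = 0.0881.
So U = 0.0881 × 2,113.30 / (1 − 0.0881) = 186.1817 / 0.9119 ≈ 204.17 thousand.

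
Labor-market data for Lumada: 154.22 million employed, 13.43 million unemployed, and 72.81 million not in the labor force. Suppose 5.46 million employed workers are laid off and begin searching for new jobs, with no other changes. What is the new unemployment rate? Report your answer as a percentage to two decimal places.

Initially, labor force = 154.22 + 13.43 = 167.65 million, so u = 13.43/167.65 = 8.01%.
After the change, employed falls and unemployed rises by 5.46; labor force unchanged → E = 148.76, U = 18.89, labor force = 167.65 million.
New unemployment rate = 18.89 / 167.65 = 11.27%.

New unemployment rate ≈ 11.27%.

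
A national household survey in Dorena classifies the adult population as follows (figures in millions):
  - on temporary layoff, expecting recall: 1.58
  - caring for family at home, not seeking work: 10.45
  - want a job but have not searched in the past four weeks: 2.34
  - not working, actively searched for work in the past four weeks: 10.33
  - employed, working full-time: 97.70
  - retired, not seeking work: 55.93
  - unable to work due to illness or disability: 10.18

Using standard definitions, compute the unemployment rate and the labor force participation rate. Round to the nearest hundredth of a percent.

Employed = 97.70 million.
Unemployed = 1.58 + 10.33 = 11.91 million (jobless and actively searching, or on temporary layoff).
Labor force = 97.70 + 11.91 = 109.61 million.
Not in labor force = 10.45 + 2.34 + 55.93 + 10.18 = 78.90 million (those not working and not actively searching are outside the labor force — including those who want a job but have given up searching).
Civilian working-age population = 109.61 + 78.90 = 188.51 million.
Unemployment rate = 11.91 / 109.61 = 10.87%.
Labor force participation rate = 109.61 / 188.51 = 58.15%.

Unemployment rate ≈ 10.87%; labor force participation rate ≈ 58.15%.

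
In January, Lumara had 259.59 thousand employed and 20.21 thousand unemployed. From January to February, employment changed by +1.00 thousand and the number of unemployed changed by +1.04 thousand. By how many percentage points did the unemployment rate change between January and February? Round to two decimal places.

January: labor force = 259.59 + 20.21 = 279.80; u = 20.21/279.80 = 7.22%.
February: labor force = 260.59 + 21.25 = 281.84; u = 21.25/281.84 = 7.54%.
Change = 7.54% − 7.22% = +0.32 pp.

The unemployment rate changed by +0.32 percentage points.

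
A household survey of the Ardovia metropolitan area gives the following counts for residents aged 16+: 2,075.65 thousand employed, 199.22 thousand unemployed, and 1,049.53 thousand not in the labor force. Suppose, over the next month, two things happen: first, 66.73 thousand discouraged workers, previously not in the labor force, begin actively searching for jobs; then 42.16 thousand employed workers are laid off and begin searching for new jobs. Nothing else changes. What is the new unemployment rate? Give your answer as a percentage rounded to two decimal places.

Initially, labor force = 2,075.65 + 199.22 = 2,274.87 thousand, so u = 199.22/2,274.87 = 8.76%.
After the first change, unemployed and labor force both rise by 66.73 → E = 2,075.65, U = 265.95, labor force = 2,341.60 thousand.
After the second change, employed falls and unemployed rises by 42.16; labor force unchanged → E = 2,033.49, U = 308.11, labor force = 2,341.60 thousand.
New unemployment rate = 308.11 / 2,341.60 = 13.16%.

New unemployment rate ≈ 13.16%.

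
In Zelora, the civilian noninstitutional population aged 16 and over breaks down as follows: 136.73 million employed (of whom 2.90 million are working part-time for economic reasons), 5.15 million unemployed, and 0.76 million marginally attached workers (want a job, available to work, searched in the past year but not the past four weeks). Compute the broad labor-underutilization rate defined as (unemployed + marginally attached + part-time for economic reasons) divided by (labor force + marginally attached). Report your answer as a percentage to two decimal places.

Broad underutilization rate ≈ 6.18%.

Labor force = 136.73 + 5.15 = 141.88 million.
Numerator = 5.15 + 0.76 + 2.90 = 8.81 million.
Denominator = 141.88 + 0.76 = 142.64 million.
Broad rate = 8.81 / 142.64 = 6.18%.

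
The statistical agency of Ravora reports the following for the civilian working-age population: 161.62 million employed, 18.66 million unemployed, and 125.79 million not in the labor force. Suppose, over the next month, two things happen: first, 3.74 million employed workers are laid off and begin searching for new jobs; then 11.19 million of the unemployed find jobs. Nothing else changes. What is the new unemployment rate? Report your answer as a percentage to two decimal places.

New unemployment rate ≈ 6.22%.

Initially, labor force = 161.62 + 18.66 = 180.28 million, so u = 18.66/180.28 = 10.35%.
After the first change, employed falls and unemployed rises by 3.74; labor force unchanged → E = 157.88, U = 22.40, labor force = 180.28 million.
After the second change, unemployed falls and employed rises by 11.19; labor force unchanged → E = 169.07, U = 11.21, labor force = 180.28 million.
New unemployment rate = 11.21 / 180.28 = 6.22%.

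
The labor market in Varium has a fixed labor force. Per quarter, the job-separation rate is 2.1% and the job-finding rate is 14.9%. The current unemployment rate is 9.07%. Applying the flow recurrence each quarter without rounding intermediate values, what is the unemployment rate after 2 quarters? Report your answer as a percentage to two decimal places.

Unemployment rate after two quarters ≈ 10.09%.

With a fixed labor force, u_{t+1} = u_t + s·(1−u_t) − f·u_t = u_t·(1−s−f) + s.
Here 1−s−f = 0.830 and s = 0.021.
u_1 = 0.090700 × 0.830 + 0.021 = 0.096281.
u_2 = 0.096281 × 0.830 + 0.021 = 0.100913.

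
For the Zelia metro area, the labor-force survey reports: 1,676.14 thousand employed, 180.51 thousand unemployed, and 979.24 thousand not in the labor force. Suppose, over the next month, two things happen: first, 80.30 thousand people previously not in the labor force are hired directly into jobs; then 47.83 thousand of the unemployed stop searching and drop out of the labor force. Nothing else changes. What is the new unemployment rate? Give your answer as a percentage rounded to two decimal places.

New unemployment rate ≈ 7.02%.

Initially, labor force = 1,676.14 + 180.51 = 1,856.65 thousand, so u = 180.51/1,856.65 = 9.72%.
After the first change, employed and labor force both rise by 80.30; unemployed unchanged → E = 1,756.44, U = 180.51, labor force = 1,936.95 thousand.
After the second change, unemployed and labor force both fall by 47.83 → E = 1,756.44, U = 132.68, labor force = 1,889.12 thousand.
New unemployment rate = 132.68 / 1,889.12 = 7.02%.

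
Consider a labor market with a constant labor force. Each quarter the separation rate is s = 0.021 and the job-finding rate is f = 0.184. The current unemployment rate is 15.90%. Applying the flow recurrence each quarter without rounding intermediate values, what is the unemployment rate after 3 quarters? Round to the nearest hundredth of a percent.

Unemployment rate after three quarters ≈ 13.09%.

With a fixed labor force, u_{t+1} = u_t + s·(1−u_t) − f·u_t = u_t·(1−s−f) + s.
Here 1−s−f = 0.795 and s = 0.021.
u_1 = 0.159000 × 0.795 + 0.021 = 0.147405.
u_2 = 0.147405 × 0.795 + 0.021 = 0.138187.
u_3 = 0.138187 × 0.795 + 0.021 = 0.130859.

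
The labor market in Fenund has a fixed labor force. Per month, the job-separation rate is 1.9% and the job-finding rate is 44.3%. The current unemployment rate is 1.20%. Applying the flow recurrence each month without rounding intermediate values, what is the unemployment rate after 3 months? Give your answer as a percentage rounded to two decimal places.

Unemployment rate after three months ≈ 3.66%.

With a fixed labor force, u_{t+1} = u_t + s·(1−u_t) − f·u_t = u_t·(1−s−f) + s.
Here 1−s−f = 0.538 and s = 0.019.
u_1 = 0.012000 × 0.538 + 0.019 = 0.025456.
u_2 = 0.025456 × 0.538 + 0.019 = 0.032695.
u_3 = 0.032695 × 0.538 + 0.019 = 0.036590.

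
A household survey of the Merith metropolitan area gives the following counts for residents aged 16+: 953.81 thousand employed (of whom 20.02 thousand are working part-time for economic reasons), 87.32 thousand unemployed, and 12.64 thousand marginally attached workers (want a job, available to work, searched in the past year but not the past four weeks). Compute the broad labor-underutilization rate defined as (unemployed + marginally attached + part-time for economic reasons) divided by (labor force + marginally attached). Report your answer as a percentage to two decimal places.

Broad underutilization rate ≈ 11.39%.

Labor force = 953.81 + 87.32 = 1,041.13 thousand.
Numerator = 87.32 + 12.64 + 20.02 = 119.98 thousand.
Denominator = 1,041.13 + 12.64 = 1,053.77 thousand.
Broad rate = 119.98 / 1,053.77 = 11.39%.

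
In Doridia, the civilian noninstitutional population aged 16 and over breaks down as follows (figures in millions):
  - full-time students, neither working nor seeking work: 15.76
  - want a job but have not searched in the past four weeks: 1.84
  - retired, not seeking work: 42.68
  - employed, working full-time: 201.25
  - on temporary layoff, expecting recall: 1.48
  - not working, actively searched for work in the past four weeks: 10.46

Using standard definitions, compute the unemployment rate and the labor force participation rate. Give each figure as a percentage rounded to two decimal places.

Unemployment rate ≈ 5.60%; labor force participation rate ≈ 77.96%.

Employed = 201.25 million.
Unemployed = 1.48 + 10.46 = 11.94 million (jobless and actively searching, or on temporary layoff).
Labor force = 201.25 + 11.94 = 213.19 million.
Not in labor force = 15.76 + 1.84 + 42.68 = 60.28 million (those not working and not actively searching are outside the labor force — including those who want a job but have given up searching).
Civilian working-age population = 213.19 + 60.28 = 273.47 million.
Unemployment rate = 11.94 / 213.19 = 5.60%.
Labor force participation rate = 213.19 / 273.47 = 77.96%.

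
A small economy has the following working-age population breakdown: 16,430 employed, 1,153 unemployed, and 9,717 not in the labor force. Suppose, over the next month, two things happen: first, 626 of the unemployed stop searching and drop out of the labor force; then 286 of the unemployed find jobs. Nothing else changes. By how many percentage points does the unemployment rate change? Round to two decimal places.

The unemployment rate changes by −5.14 percentage points.

Initially, labor force = 16,430 + 1,153 = 17,583, so u = 1,153/17,583 = 6.56%.
After the first change, unemployed and labor force both fall by 626 → E = 16,430, U = 527, labor force = 16,957.
After the second change, unemployed falls and employed rises by 286; labor force unchanged → E = 16,716, U = 241, labor force = 16,957.
New unemployment rate = 241 / 16,957 = 1.42%.
Change = 1.42% − 6.56% = −5.14 percentage points.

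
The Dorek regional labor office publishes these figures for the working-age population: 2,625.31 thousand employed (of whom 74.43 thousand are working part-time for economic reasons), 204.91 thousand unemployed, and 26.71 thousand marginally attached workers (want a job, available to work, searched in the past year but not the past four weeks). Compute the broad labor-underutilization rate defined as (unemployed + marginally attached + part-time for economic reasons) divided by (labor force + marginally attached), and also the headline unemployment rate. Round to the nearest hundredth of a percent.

Labor force = 2,625.31 + 204.91 = 2,830.22 thousand.
Numerator = 204.91 + 26.71 + 74.43 = 306.05 thousand.
Denominator = 2,830.22 + 26.71 = 2,856.93 thousand.
Broad rate = 306.05 / 2,856.93 = 10.71%.
Headline unemployment rate = 204.91 / 2,830.22 = 7.24%.

Broad underutilization rate ≈ 10.71%; headline unemployment rate ≈ 7.24%.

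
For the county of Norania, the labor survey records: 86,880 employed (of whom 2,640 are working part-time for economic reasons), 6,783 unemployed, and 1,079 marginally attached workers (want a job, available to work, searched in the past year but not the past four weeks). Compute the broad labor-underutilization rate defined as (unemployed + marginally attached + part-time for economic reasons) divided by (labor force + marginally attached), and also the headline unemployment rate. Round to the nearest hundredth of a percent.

Broad underutilization rate ≈ 11.08%; headline unemployment rate ≈ 7.24%.

Labor force = 86,880 + 6,783 = 93,663.
Numerator = 6,783 + 1,079 + 2,640 = 10,502.
Denominator = 93,663 + 1,079 = 94,742.
Broad rate = 10,502 / 94,742 = 11.08%.
Headline unemployment rate = 6,783 / 93,663 = 7.24%.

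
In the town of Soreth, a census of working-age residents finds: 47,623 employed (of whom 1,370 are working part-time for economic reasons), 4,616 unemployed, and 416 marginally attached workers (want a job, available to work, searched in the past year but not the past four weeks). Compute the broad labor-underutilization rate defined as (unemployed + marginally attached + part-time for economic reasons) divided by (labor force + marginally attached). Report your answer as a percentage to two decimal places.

Broad underutilization rate ≈ 12.16%.

Labor force = 47,623 + 4,616 = 52,239.
Numerator = 4,616 + 416 + 1,370 = 6,402.
Denominator = 52,239 + 416 = 52,655.
Broad rate = 6,402 / 52,655 = 12.16%.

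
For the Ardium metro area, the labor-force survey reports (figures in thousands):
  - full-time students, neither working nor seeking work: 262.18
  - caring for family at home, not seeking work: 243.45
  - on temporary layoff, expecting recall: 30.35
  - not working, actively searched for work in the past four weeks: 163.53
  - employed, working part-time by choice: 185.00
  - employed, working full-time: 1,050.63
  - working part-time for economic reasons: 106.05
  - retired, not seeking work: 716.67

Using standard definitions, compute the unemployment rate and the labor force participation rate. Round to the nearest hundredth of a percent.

Unemployment rate ≈ 12.63%; labor force participation rate ≈ 55.68%.

Employed = 185.00 + 1,050.63 + 106.05 = 1,341.68 thousand (anyone who worked, including part-time for economic reasons, counts as employed).
Unemployed = 30.35 + 163.53 = 193.88 thousand (jobless and actively searching, or on temporary layoff).
Labor force = 1,341.68 + 193.88 = 1,535.56 thousand.
Not in labor force = 262.18 + 243.45 + 716.67 = 1,222.30 thousand (those not working and not actively searching are outside the labor force).
Civilian working-age population = 1,535.56 + 1,222.30 = 2,757.86 thousand.
Unemployment rate = 193.88 / 1,535.56 = 12.63%.
Labor force participation rate = 1,535.56 / 2,757.86 = 55.68%.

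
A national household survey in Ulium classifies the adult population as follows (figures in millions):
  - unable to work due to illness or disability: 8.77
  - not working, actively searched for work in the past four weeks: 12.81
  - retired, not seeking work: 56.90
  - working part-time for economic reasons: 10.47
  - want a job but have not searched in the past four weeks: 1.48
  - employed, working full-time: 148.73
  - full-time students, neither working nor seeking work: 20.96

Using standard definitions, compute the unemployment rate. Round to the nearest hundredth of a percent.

Employed = 10.47 + 148.73 = 159.20 million (anyone who worked, including part-time for economic reasons, counts as employed).
Unemployed = 12.81 million.
Labor force = 159.20 + 12.81 = 172.01 million.
Unemployment rate = 12.81 / 172.01 = 7.45%.

Unemployment rate ≈ 7.45%.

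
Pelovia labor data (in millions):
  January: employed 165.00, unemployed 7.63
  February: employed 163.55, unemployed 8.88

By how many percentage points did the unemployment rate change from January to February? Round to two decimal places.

January: labor force = 165.00 + 7.63 = 172.63; u = 7.63/172.63 = 4.42%.
February: labor force = 163.55 + 8.88 = 172.43; u = 8.88/172.43 = 5.15%.
Change = 5.15% − 4.42% = +0.73 pp.

The unemployment rate changed by +0.73 percentage points.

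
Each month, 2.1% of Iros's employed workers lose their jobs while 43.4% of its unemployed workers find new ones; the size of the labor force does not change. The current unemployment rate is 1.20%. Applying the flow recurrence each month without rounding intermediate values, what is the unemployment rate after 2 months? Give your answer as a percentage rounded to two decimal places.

With a fixed labor force, u_{t+1} = u_t + s·(1−u_t) − f·u_t = u_t·(1−s−f) + s.
Here 1−s−f = 0.545 and s = 0.021.
u_1 = 0.012000 × 0.545 + 0.021 = 0.027540.
u_2 = 0.027540 × 0.545 + 0.021 = 0.036009.

Unemployment rate after two months ≈ 3.60%.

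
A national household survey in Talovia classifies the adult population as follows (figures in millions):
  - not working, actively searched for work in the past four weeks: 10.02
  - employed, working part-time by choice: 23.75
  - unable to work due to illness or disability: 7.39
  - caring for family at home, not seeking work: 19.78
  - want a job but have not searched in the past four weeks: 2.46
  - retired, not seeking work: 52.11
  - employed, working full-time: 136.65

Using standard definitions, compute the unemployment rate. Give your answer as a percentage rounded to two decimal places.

Employed = 23.75 + 136.65 = 160.40 million.
Unemployed = 10.02 million.
Labor force = 160.40 + 10.02 = 170.42 million.
Unemployment rate = 10.02 / 170.42 = 5.88%.

Unemployment rate ≈ 5.88%.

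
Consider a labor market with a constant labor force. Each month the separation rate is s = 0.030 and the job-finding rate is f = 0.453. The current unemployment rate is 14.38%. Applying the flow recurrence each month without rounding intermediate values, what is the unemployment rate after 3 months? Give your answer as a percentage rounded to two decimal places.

Unemployment rate after three months ≈ 7.34%.

With a fixed labor force, u_{t+1} = u_t + s·(1−u_t) − f·u_t = u_t·(1−s−f) + s.
Here 1−s−f = 0.517 and s = 0.030.
u_1 = 0.143800 × 0.517 + 0.030 = 0.104345.
u_2 = 0.104345 × 0.517 + 0.030 = 0.083946.
u_3 = 0.083946 × 0.517 + 0.030 = 0.073400.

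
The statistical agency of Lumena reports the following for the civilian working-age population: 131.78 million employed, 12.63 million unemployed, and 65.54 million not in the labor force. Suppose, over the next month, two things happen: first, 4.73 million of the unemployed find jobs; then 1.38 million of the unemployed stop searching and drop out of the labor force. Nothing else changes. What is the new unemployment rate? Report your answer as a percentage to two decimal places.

Initially, labor force = 131.78 + 12.63 = 144.41 million, so u = 12.63/144.41 = 8.75%.
After the first change, unemployed falls and employed rises by 4.73; labor force unchanged → E = 136.51, U = 7.90, labor force = 144.41 million.
After the second change, unemployed and labor force both fall by 1.38 → E = 136.51, U = 6.52, labor force = 143.03 million.
New unemployment rate = 6.52 / 143.03 = 4.56%.

New unemployment rate ≈ 4.56%.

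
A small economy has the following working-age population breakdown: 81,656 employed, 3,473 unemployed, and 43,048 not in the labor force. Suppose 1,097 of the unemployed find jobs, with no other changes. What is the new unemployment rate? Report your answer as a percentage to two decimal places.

Initially, labor force = 81,656 + 3,473 = 85,129, so u = 3,473/85,129 = 4.08%.
After the change, unemployed falls and employed rises by 1,097; labor force unchanged → E = 82,753, U = 2,376, labor force = 85,129.
New unemployment rate = 2,376 / 85,129 = 2.79%.

New unemployment rate ≈ 2.79%.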